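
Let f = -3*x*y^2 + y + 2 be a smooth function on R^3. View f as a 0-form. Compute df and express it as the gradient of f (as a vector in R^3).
df = (-3*y^2) dx + (-6*x*y + 1) dy + (0) dz; grad f = (-3*y^2, -6*x*y + 1, 0)

For a 0-form f, d f = (∂f/∂x) dx + (∂f/∂y) dy + (∂f/∂z) dz. The components of the vector representation are exactly the entries of grad f in Cartesian coordinates:
  ∂f/∂x = -3*y^2
  ∂f/∂y = -6*x*y + 1
  ∂f/∂z = 0.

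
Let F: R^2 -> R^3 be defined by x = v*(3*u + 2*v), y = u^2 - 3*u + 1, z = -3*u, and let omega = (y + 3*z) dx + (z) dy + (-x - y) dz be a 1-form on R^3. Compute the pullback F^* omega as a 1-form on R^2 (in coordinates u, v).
F^* omega = (3*u^2*v - 3*u^2 - 27*u*v + 6*v^2 + 3*v + 3) du + (3*u^3 + 4*u^2*v - 36*u^2 - 48*u*v + 3*u + 4*v) dv

Using F^*(f dg) = (f ∘ F) d(g ∘ F), substitute each coordinate x_i by F_i(u, v) in f_i, and replace dx_i by d F_i = (∂F_i/∂u) du + (∂F_i/∂v) dv.
  For the x component: f_1(F) = u^2 - 12*u + 1; d F_1 = (3*v) du + (3*u + 4*v) dv
  For the y component: f_2(F) = -3*u; d F_2 = (2*u - 3) du + (0) dv
  For the z component: f_3(F) = -u^2 - 3*u*v + 3*u - 2*v^2 - 1; d F_3 = (-3) du + (0) dv
Combining and collecting du, dv coefficients:
  coeff of du: 3*u^2*v - 3*u^2 - 27*u*v + 6*v^2 + 3*v + 3
  coeff of dv: 3*u^3 + 4*u^2*v - 36*u^2 - 48*u*v + 3*u + 4*v
F^* omega = (3*u^2*v - 3*u^2 - 27*u*v + 6*v^2 + 3*v + 3) du + (3*u^3 + 4*u^2*v - 36*u^2 - 48*u*v + 3*u + 4*v) dv.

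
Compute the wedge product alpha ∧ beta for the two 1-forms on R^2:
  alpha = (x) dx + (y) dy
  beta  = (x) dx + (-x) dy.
alpha ∧ beta = (-x*(x + y)) dx ∧ dy

Distribute the wedge, using dx_i ∧ dx_j = -dx_j ∧ dx_i and dx_i ∧ dx_i = 0. For each pair (i, j) with i < j, the coefficient of dx_i ∧ dx_j in alpha ∧ beta is (alpha_i * beta_j - alpha_j * beta_i). Collecting: alpha ∧ beta = (-x*(x + y)) dx ∧ dy.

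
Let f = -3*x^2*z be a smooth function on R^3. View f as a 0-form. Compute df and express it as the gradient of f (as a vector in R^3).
df = (-6*x*z) dx + (0) dy + (-3*x^2) dz; grad f = (-6*x*z, 0, -3*x^2)

For a 0-form f, d f = (∂f/∂x) dx + (∂f/∂y) dy + (∂f/∂z) dz. The components of the vector representation are exactly the entries of grad f in Cartesian coordinates:
  ∂f/∂x = -6*x*z
  ∂f/∂y = 0
  ∂f/∂z = -3*x^2.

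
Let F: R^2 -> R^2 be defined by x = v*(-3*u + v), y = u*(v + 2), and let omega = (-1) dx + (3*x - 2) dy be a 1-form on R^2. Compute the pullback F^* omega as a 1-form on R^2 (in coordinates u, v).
F^* omega = (-9*u*v^2 - 18*u*v + 3*v^3 + 6*v^2 + v - 4) du + (-9*u^2*v + 3*u*v^2 + u - 2*v) dv

Using F^*(f dg) = (f ∘ F) d(g ∘ F), substitute each coordinate x_i by F_i(u, v) in f_i, and replace dx_i by d F_i = (∂F_i/∂u) du + (∂F_i/∂v) dv.
  For the x component: f_1(F) = -1; d F_1 = (-3*v) du + (-3*u + 2*v) dv
  For the y component: f_2(F) = -9*u*v + 3*v^2 - 2; d F_2 = (v + 2) du + (u) dv
Combining and collecting du, dv coefficients:
  coeff of du: -9*u*v^2 - 18*u*v + 3*v^3 + 6*v^2 + v - 4
  coeff of dv: -9*u^2*v + 3*u*v^2 + u - 2*v
F^* omega = (-9*u*v^2 - 18*u*v + 3*v^3 + 6*v^2 + v - 4) du + (-9*u^2*v + 3*u*v^2 + u - 2*v) dv.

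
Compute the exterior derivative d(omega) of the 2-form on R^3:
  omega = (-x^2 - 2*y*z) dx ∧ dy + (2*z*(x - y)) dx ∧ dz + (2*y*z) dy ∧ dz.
d(omega) = (-2*y + 2*z) dx ∧ dy ∧ dz

For a 2-form omega = sum_{i<j} g_{ij} dx_i ∧ dx_j, the exterior derivative is
  d(omega) = sum_{i<j} d(g_{ij}) ∧ dx_i ∧ dx_j = sum_{i<j, k} (∂g_{ij}/∂x_k) dx_k ∧ dx_i ∧ dx_j.
Expand each term, using dx_k ∧ dx_i ∧ dx_j = sgn(permutation) dx_{(a)} ∧ dx_{(b)} ∧ dx_{(c)} with (a < b < c) sorted:
  d(-x^2 - 2*y*z) includes (∂/∂z)(-x^2 - 2*y*z) dz = (-2*y) dz, which multiplied by dx ∧ dy gives (-2*y) dx ∧ dy ∧ dz
  d(2*z*(x - y)) includes (∂/∂y)(2*z*(x - y)) dy = (-2*z) dy, which multiplied by dx ∧ dz gives (2*z) dx ∧ dy ∧ dz
Collecting like 3-forms: d(omega) = (-2*y + 2*z) dx ∧ dy ∧ dz.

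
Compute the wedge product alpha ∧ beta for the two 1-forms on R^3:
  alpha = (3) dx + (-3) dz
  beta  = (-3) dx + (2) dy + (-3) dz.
alpha ∧ beta = (6) dx ∧ dy + (-18) dx ∧ dz + (6) dy ∧ dz

Distribute the wedge, using dx_i ∧ dx_j = -dx_j ∧ dx_i and dx_i ∧ dx_i = 0. For each pair (i, j) with i < j, the coefficient of dx_i ∧ dx_j in alpha ∧ beta is (alpha_i * beta_j - alpha_j * beta_i). Collecting: alpha ∧ beta = (6) dx ∧ dy + (-18) dx ∧ dz + (6) dy ∧ dz.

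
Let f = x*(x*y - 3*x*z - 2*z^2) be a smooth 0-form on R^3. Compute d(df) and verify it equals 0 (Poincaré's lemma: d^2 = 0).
d(df) = 0

Step 1: df = sum_i (∂f/∂x_i) dx_i = (2*x*y - 6*x*z - 2*z^2) dx + (x^2) dy + (x*(-3*x - 4*z)) dz.
Step 2: Apply d again. Using the 1-form formula, the coefficient of dx ∧ dy in d(df) is ∂^2 f/∂x ∂y - ∂^2 f/∂y ∂x = (2*x) - (2*x) = 0 (equality of mixed partials for smooth f).
Similarly for dx ∧ dz and dy ∧ dz — all coefficients vanish. So d(df) = 0.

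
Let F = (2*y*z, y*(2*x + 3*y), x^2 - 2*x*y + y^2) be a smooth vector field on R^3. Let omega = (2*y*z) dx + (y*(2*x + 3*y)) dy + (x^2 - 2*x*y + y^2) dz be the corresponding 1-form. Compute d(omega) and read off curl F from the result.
d(omega) = (-2*x + 2*y) dy ∧ dz + (-2*x + 4*y) dz ∧ dx + (2*y - 2*z) dx ∧ dy; curl F = (-2*x + 2*y, -2*x + 4*y, 2*y - 2*z)

d omega = sum_{i<j} (∂f_j/∂x_i - ∂f_i/∂x_j) dx_i ∧ dx_j. Under the identification (dy ∧ dz, dz ∧ dx, dx ∧ dy) ↔ (e_x, e_y, e_z), the coefficients are exactly the components of curl F. Compute:
  ∂R/∂y - ∂Q/∂z = (-2*x + 2*y) - (0) = -2*x + 2*y
  ∂P/∂z - ∂R/∂x = (2*y) - (2*x - 2*y) = -2*x + 4*y
  ∂Q/∂x - ∂P/∂y = (2*y) - (2*z) = 2*y - 2*z.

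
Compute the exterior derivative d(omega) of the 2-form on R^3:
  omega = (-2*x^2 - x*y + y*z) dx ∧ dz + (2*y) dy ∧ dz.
d(omega) = (x - z) dx ∧ dy ∧ dz

For a 2-form omega = sum_{i<j} g_{ij} dx_i ∧ dx_j, the exterior derivative is
  d(omega) = sum_{i<j} d(g_{ij}) ∧ dx_i ∧ dx_j = sum_{i<j, k} (∂g_{ij}/∂x_k) dx_k ∧ dx_i ∧ dx_j.
Expand each term, using dx_k ∧ dx_i ∧ dx_j = sgn(permutation) dx_{(a)} ∧ dx_{(b)} ∧ dx_{(c)} with (a < b < c) sorted:
  d(-2*x^2 - x*y + y*z) includes (∂/∂y)(-2*x^2 - x*y + y*z) dy = (-x + z) dy, which multiplied by dx ∧ dz gives (x - z) dx ∧ dy ∧ dz
Collecting like 3-forms: d(omega) = (x - z) dx ∧ dy ∧ dz.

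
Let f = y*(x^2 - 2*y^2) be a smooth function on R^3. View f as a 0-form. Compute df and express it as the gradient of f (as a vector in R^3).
df = (2*x*y) dx + (x^2 - 6*y^2) dy + (0) dz; grad f = (2*x*y, x^2 - 6*y^2, 0)

For a 0-form f, d f = (∂f/∂x) dx + (∂f/∂y) dy + (∂f/∂z) dz. The components of the vector representation are exactly the entries of grad f in Cartesian coordinates:
  ∂f/∂x = 2*x*y
  ∂f/∂y = x^2 - 6*y^2
  ∂f/∂z = 0.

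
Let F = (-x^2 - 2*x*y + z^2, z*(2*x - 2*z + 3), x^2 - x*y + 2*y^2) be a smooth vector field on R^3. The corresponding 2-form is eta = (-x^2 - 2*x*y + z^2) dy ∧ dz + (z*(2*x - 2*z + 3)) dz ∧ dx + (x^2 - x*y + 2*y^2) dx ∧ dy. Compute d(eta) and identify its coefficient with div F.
d(eta) = (-2*x - 2*y) dx ∧ dy ∧ dz; div F = -2*x - 2*y

For a 2-form in R^3 of the form above, applying d gives a 3-form with coefficient ∂P/∂x + ∂Q/∂y + ∂R/∂z:
  ∂P/∂x = -2*x - 2*y
  ∂Q/∂y = 0
  ∂R/∂z = 0
Sum = -2*x - 2*y, which is exactly div F.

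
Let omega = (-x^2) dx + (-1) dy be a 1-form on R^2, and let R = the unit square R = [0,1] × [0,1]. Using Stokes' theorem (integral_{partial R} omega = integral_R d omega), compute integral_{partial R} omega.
integral_(partial R) omega = 0

Stokes: integral_partial_R omega = integral_R d omega with d omega = (∂Q/∂x - ∂P/∂y) dx ∧ dy.
  ∂Q/∂x = 0
  ∂P/∂y = 0
  integrand = ∂Q/∂x - ∂P/∂y = 0.
Integrating over R: integral_0^1 integral_0^1 (0) dx dy = 0.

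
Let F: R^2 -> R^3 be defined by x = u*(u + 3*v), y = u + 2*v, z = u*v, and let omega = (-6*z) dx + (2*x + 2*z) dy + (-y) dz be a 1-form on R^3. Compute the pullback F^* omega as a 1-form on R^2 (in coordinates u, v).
F^* omega = (-12*u^2*v + 2*u^2 - 18*u*v^2 + 7*u*v - 2*v^2) du + (u*(-18*u*v + 3*u + 14*v)) dv

Using F^*(f dg) = (f ∘ F) d(g ∘ F), substitute each coordinate x_i by F_i(u, v) in f_i, and replace dx_i by d F_i = (∂F_i/∂u) du + (∂F_i/∂v) dv.
  For the x component: f_1(F) = -6*u*v; d F_1 = (2*u + 3*v) du + (3*u) dv
  For the y component: f_2(F) = 2*u*(u + 4*v); d F_2 = (1) du + (2) dv
  For the z component: f_3(F) = -u - 2*v; d F_3 = (v) du + (u) dv
Combining and collecting du, dv coefficients:
  coeff of du: -12*u^2*v + 2*u^2 - 18*u*v^2 + 7*u*v - 2*v^2
  coeff of dv: u*(-18*u*v + 3*u + 14*v)
F^* omega = (-12*u^2*v + 2*u^2 - 18*u*v^2 + 7*u*v - 2*v^2) du + (u*(-18*u*v + 3*u + 14*v)) dv.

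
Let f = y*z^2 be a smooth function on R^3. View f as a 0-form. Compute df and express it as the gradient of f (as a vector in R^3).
df = (0) dx + (z^2) dy + (2*y*z) dz; grad f = (0, z^2, 2*y*z)

For a 0-form f, d f = (∂f/∂x) dx + (∂f/∂y) dy + (∂f/∂z) dz. The components of the vector representation are exactly the entries of grad f in Cartesian coordinates:
  ∂f/∂x = 0
  ∂f/∂y = z^2
  ∂f/∂z = 2*y*z.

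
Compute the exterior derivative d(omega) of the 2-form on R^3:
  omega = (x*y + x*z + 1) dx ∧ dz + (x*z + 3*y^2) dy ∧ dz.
d(omega) = (-x + z) dx ∧ dy ∧ dz

For a 2-form omega = sum_{i<j} g_{ij} dx_i ∧ dx_j, the exterior derivative is
  d(omega) = sum_{i<j} d(g_{ij}) ∧ dx_i ∧ dx_j = sum_{i<j, k} (∂g_{ij}/∂x_k) dx_k ∧ dx_i ∧ dx_j.
Expand each term, using dx_k ∧ dx_i ∧ dx_j = sgn(permutation) dx_{(a)} ∧ dx_{(b)} ∧ dx_{(c)} with (a < b < c) sorted:
  d(x*y + x*z + 1) includes (∂/∂y)(x*y + x*z + 1) dy = (x) dy, which multiplied by dx ∧ dz gives (-x) dx ∧ dy ∧ dz
  d(x*z + 3*y^2) includes (∂/∂x)(x*z + 3*y^2) dx = (z) dx, which multiplied by dy ∧ dz gives (z) dx ∧ dy ∧ dz
Collecting like 3-forms: d(omega) = (-x + z) dx ∧ dy ∧ dz.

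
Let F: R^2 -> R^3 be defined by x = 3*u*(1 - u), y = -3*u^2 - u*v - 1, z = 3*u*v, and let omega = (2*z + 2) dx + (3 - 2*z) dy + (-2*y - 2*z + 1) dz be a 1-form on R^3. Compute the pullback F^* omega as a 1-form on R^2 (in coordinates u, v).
F^* omega = (18*u^2*v - 6*u*v^2 + 18*u*v - 30*u + 6*v + 6) du + (6*u*(3*u^2 - u*v + 1)) dv

Using F^*(f dg) = (f ∘ F) d(g ∘ F), substitute each coordinate x_i by F_i(u, v) in f_i, and replace dx_i by d F_i = (∂F_i/∂u) du + (∂F_i/∂v) dv.
  For the x component: f_1(F) = 6*u*v + 2; d F_1 = (3 - 6*u) du + (0) dv
  For the y component: f_2(F) = -6*u*v + 3; d F_2 = (-6*u - v) du + (-u) dv
  For the z component: f_3(F) = 6*u^2 - 4*u*v + 3; d F_3 = (3*v) du + (3*u) dv
Combining and collecting du, dv coefficients:
  coeff of du: 18*u^2*v - 6*u*v^2 + 18*u*v - 30*u + 6*v + 6
  coeff of dv: 6*u*(3*u^2 - u*v + 1)
F^* omega = (18*u^2*v - 6*u*v^2 + 18*u*v - 30*u + 6*v + 6) du + (6*u*(3*u^2 - u*v + 1)) dv.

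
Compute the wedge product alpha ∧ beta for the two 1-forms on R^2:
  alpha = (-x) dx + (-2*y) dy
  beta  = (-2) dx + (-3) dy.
alpha ∧ beta = (3*x - 4*y) dx ∧ dy

Distribute the wedge, using dx_i ∧ dx_j = -dx_j ∧ dx_i and dx_i ∧ dx_i = 0. For each pair (i, j) with i < j, the coefficient of dx_i ∧ dx_j in alpha ∧ beta is (alpha_i * beta_j - alpha_j * beta_i). Collecting: alpha ∧ beta = (3*x - 4*y) dx ∧ dy.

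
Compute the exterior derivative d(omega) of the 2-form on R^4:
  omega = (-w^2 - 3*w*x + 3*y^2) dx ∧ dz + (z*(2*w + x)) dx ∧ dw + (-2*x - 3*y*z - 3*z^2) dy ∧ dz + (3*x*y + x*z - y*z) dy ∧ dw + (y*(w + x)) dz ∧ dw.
d(omega) = (-6*y - 2) dx ∧ dy ∧ dz + (-4*w - 4*x + y) dx ∧ dz ∧ dw + (3*y + z) dx ∧ dy ∧ dw + (w + y) dy ∧ dz ∧ dw

For a 2-form omega = sum_{i<j} g_{ij} dx_i ∧ dx_j, the exterior derivative is
  d(omega) = sum_{i<j} d(g_{ij}) ∧ dx_i ∧ dx_j = sum_{i<j, k} (∂g_{ij}/∂x_k) dx_k ∧ dx_i ∧ dx_j.
Expand each term, using dx_k ∧ dx_i ∧ dx_j = sgn(permutation) dx_{(a)} ∧ dx_{(b)} ∧ dx_{(c)} with (a < b < c) sorted:
  d(-w^2 - 3*w*x + 3*y^2) includes (∂/∂y)(-w^2 - 3*w*x + 3*y^2) dy = (6*y) dy, which multiplied by dx ∧ dz gives (-6*y) dx ∧ dy ∧ dz
  d(-w^2 - 3*w*x + 3*y^2) includes (∂/∂w)(-w^2 - 3*w*x + 3*y^2) dw = (-2*w - 3*x) dw, which multiplied by dx ∧ dz gives (-2*w - 3*x) dx ∧ dz ∧ dw
  d(z*(2*w + x)) includes (∂/∂z)(z*(2*w + x)) dz = (2*w + x) dz, which multiplied by dx ∧ dw gives (-2*w - x) dx ∧ dz ∧ dw
  d(-2*x - 3*y*z - 3*z^2) includes (∂/∂x)(-2*x - 3*y*z - 3*z^2) dx = (-2) dx, which multiplied by dy ∧ dz gives (-2) dx ∧ dy ∧ dz
  d(3*x*y + x*z - y*z) includes (∂/∂x)(3*x*y + x*z - y*z) dx = (3*y + z) dx, which multiplied by dy ∧ dw gives (3*y + z) dx ∧ dy ∧ dw
  d(3*x*y + x*z - y*z) includes (∂/∂z)(3*x*y + x*z - y*z) dz = (x - y) dz, which multiplied by dy ∧ dw gives (-x + y) dy ∧ dz ∧ dw
  d(y*(w + x)) includes (∂/∂x)(y*(w + x)) dx = (y) dx, which multiplied by dz ∧ dw gives (y) dx ∧ dz ∧ dw
  d(y*(w + x)) includes (∂/∂y)(y*(w + x)) dy = (w + x) dy, which multiplied by dz ∧ dw gives (w + x) dy ∧ dz ∧ dw
Collecting like 3-forms: d(omega) = (-6*y - 2) dx ∧ dy ∧ dz + (-4*w - 4*x + y) dx ∧ dz ∧ dw + (3*y + z) dx ∧ dy ∧ dw + (w + y) dy ∧ dz ∧ dw.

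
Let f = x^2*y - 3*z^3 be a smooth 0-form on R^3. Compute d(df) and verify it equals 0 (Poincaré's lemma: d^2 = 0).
d(df) = 0

Step 1: df = sum_i (∂f/∂x_i) dx_i = (2*x*y) dx + (x^2) dy + (-9*z^2) dz.
Step 2: Apply d again. Using the 1-form formula, the coefficient of dx ∧ dy in d(df) is ∂^2 f/∂x ∂y - ∂^2 f/∂y ∂x = (2*x) - (2*x) = 0 (equality of mixed partials for smooth f).
Similarly for dx ∧ dz and dy ∧ dz — all coefficients vanish. So d(df) = 0.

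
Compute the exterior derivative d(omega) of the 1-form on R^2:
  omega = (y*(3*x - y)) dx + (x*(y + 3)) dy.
d(omega) = (-3*x + 3*y + 3) dx ∧ dy

For a 1-form omega = sum_i f_i dx_i, the exterior derivative is
  d(omega) = sum_{i < j} (∂f_j/∂x_i - ∂f_i/∂x_j) dx_i ∧ dx_j.
  coefficient of dx ∧ dy: ∂f_2/∂x - ∂f_1/∂y = ∂(x*(y + 3))/∂x - ∂(y*(3*x - y))/∂y = -3*x + 3*y + 3
Assembling: d(omega) = (-3*x + 3*y + 3) dx ∧ dy.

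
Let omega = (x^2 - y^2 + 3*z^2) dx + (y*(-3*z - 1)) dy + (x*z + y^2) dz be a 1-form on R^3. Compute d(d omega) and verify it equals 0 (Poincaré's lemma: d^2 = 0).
d(d omega) = 0

Step 1: d omega = sum_{i<j} (∂f_j/∂x_i - ∂f_i/∂x_j) dx_i ∧ dx_j:
  coeff of dx ∧ dy: 2*y
  coeff of dx ∧ dz: -5*z
  coeff of dy ∧ dz: 5*y
Step 2: Apply d again to each 2-form coefficient. The only possible 3-form in R^3 is dx ∧ dy ∧ dz, with coefficient
  ∂(coeff of dy∧dz)/∂x - ∂(coeff of dx∧dz)/∂y + ∂(coeff of dx∧dy)/∂z
  = ∂/∂x (5*y) - ∂/∂y (-5*z) + ∂/∂z (2*y).
Each of these terms simplifies to sums of mixed partials that cancel in pairs. The result is 0 (by equality of mixed partials for smooth functions — Schwarz / Clairaut).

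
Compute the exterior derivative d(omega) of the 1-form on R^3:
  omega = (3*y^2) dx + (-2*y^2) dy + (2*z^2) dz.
d(omega) = (-6*y) dx ∧ dy

For a 1-form omega = sum_i f_i dx_i, the exterior derivative is
  d(omega) = sum_{i < j} (∂f_j/∂x_i - ∂f_i/∂x_j) dx_i ∧ dx_j.
  coefficient of dx ∧ dy: ∂f_2/∂x - ∂f_1/∂y = ∂(-2*y^2)/∂x - ∂(3*y^2)/∂y = -6*y
Assembling: d(omega) = (-6*y) dx ∧ dy.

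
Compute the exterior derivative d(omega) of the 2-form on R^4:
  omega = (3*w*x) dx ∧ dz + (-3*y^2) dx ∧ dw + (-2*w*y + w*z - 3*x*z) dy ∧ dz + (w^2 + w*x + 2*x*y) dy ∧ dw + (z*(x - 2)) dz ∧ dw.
d(omega) = (3*x + z) dx ∧ dz ∧ dw + (w + 8*y) dx ∧ dy ∧ dw + (-3*z) dx ∧ dy ∧ dz + (-2*y + z) dy ∧ dz ∧ dw

For a 2-form omega = sum_{i<j} g_{ij} dx_i ∧ dx_j, the exterior derivative is
  d(omega) = sum_{i<j} d(g_{ij}) ∧ dx_i ∧ dx_j = sum_{i<j, k} (∂g_{ij}/∂x_k) dx_k ∧ dx_i ∧ dx_j.
Expand each term, using dx_k ∧ dx_i ∧ dx_j = sgn(permutation) dx_{(a)} ∧ dx_{(b)} ∧ dx_{(c)} with (a < b < c) sorted:
  d(3*w*x) includes (∂/∂w)(3*w*x) dw = (3*x) dw, which multiplied by dx ∧ dz gives (3*x) dx ∧ dz ∧ dw
  d(-3*y^2) includes (∂/∂y)(-3*y^2) dy = (-6*y) dy, which multiplied by dx ∧ dw gives (6*y) dx ∧ dy ∧ dw
  d(-2*w*y + w*z - 3*x*z) includes (∂/∂x)(-2*w*y + w*z - 3*x*z) dx = (-3*z) dx, which multiplied by dy ∧ dz gives (-3*z) dx ∧ dy ∧ dz
  d(-2*w*y + w*z - 3*x*z) includes (∂/∂w)(-2*w*y + w*z - 3*x*z) dw = (-2*y + z) dw, which multiplied by dy ∧ dz gives (-2*y + z) dy ∧ dz ∧ dw
  d(w^2 + w*x + 2*x*y) includes (∂/∂x)(w^2 + w*x + 2*x*y) dx = (w + 2*y) dx, which multiplied by dy ∧ dw gives (w + 2*y) dx ∧ dy ∧ dw
  d(z*(x - 2)) includes (∂/∂x)(z*(x - 2)) dx = (z) dx, which multiplied by dz ∧ dw gives (z) dx ∧ dz ∧ dw
Collecting like 3-forms: d(omega) = (3*x + z) dx ∧ dz ∧ dw + (w + 8*y) dx ∧ dy ∧ dw + (-3*z) dx ∧ dy ∧ dz + (-2*y + z) dy ∧ dz ∧ dw.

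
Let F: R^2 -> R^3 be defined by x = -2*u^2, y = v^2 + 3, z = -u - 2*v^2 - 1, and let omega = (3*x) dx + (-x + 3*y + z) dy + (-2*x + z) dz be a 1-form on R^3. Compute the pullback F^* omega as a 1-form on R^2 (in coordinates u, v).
F^* omega = (24*u^3 - 4*u^2 + u + 2*v^2 + 1) du + (2*v*(-6*u^2 + u + 5*v^2 + 10)) dv

Using F^*(f dg) = (f ∘ F) d(g ∘ F), substitute each coordinate x_i by F_i(u, v) in f_i, and replace dx_i by d F_i = (∂F_i/∂u) du + (∂F_i/∂v) dv.
  For the x component: f_1(F) = -6*u^2; d F_1 = (-4*u) du + (0) dv
  For the y component: f_2(F) = 2*u^2 - u + v^2 + 8; d F_2 = (0) du + (2*v) dv
  For the z component: f_3(F) = 4*u^2 - u - 2*v^2 - 1; d F_3 = (-1) du + (-4*v) dv
Combining and collecting du, dv coefficients:
  coeff of du: 24*u^3 - 4*u^2 + u + 2*v^2 + 1
  coeff of dv: 2*v*(-6*u^2 + u + 5*v^2 + 10)
F^* omega = (24*u^3 - 4*u^2 + u + 2*v^2 + 1) du + (2*v*(-6*u^2 + u + 5*v^2 + 10)) dv.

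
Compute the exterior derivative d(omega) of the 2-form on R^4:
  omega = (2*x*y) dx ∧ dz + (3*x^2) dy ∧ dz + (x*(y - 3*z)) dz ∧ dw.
d(omega) = (4*x) dx ∧ dy ∧ dz + (y - 3*z) dx ∧ dz ∧ dw + (x) dy ∧ dz ∧ dw

For a 2-form omega = sum_{i<j} g_{ij} dx_i ∧ dx_j, the exterior derivative is
  d(omega) = sum_{i<j} d(g_{ij}) ∧ dx_i ∧ dx_j = sum_{i<j, k} (∂g_{ij}/∂x_k) dx_k ∧ dx_i ∧ dx_j.
Expand each term, using dx_k ∧ dx_i ∧ dx_j = sgn(permutation) dx_{(a)} ∧ dx_{(b)} ∧ dx_{(c)} with (a < b < c) sorted:
  d(2*x*y) includes (∂/∂y)(2*x*y) dy = (2*x) dy, which multiplied by dx ∧ dz gives (-2*x) dx ∧ dy ∧ dz
  d(3*x^2) includes (∂/∂x)(3*x^2) dx = (6*x) dx, which multiplied by dy ∧ dz gives (6*x) dx ∧ dy ∧ dz
  d(x*(y - 3*z)) includes (∂/∂x)(x*(y - 3*z)) dx = (y - 3*z) dx, which multiplied by dz ∧ dw gives (y - 3*z) dx ∧ dz ∧ dw
  d(x*(y - 3*z)) includes (∂/∂y)(x*(y - 3*z)) dy = (x) dy, which multiplied by dz ∧ dw gives (x) dy ∧ dz ∧ dw
Collecting like 3-forms: d(omega) = (4*x) dx ∧ dy ∧ dz + (y - 3*z) dx ∧ dz ∧ dw + (x) dy ∧ dz ∧ dw.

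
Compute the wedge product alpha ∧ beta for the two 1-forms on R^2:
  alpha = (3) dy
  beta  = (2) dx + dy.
alpha ∧ beta = (-6) dx ∧ dy

Distribute the wedge, using dx_i ∧ dx_j = -dx_j ∧ dx_i and dx_i ∧ dx_i = 0. For each pair (i, j) with i < j, the coefficient of dx_i ∧ dx_j in alpha ∧ beta is (alpha_i * beta_j - alpha_j * beta_i). Collecting: alpha ∧ beta = (-6) dx ∧ dy.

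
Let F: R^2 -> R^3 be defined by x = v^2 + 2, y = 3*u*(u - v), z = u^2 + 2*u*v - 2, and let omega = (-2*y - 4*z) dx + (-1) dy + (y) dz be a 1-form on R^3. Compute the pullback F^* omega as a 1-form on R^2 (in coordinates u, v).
F^* omega = (6*u^3 - 6*u*v^2 - 6*u + 3*v) du + (6*u^3 - 26*u^2*v - 4*u*v^2 + 3*u + 16*v) dv

Using F^*(f dg) = (f ∘ F) d(g ∘ F), substitute each coordinate x_i by F_i(u, v) in f_i, and replace dx_i by d F_i = (∂F_i/∂u) du + (∂F_i/∂v) dv.
  For the x component: f_1(F) = -10*u^2 - 2*u*v + 8; d F_1 = (0) du + (2*v) dv
  For the y component: f_2(F) = -1; d F_2 = (6*u - 3*v) du + (-3*u) dv
  For the z component: f_3(F) = 3*u*(u - v); d F_3 = (2*u + 2*v) du + (2*u) dv
Combining and collecting du, dv coefficients:
  coeff of du: 6*u^3 - 6*u*v^2 - 6*u + 3*v
  coeff of dv: 6*u^3 - 26*u^2*v - 4*u*v^2 + 3*u + 16*v
F^* omega = (6*u^3 - 6*u*v^2 - 6*u + 3*v) du + (6*u^3 - 26*u^2*v - 4*u*v^2 + 3*u + 16*v) dv.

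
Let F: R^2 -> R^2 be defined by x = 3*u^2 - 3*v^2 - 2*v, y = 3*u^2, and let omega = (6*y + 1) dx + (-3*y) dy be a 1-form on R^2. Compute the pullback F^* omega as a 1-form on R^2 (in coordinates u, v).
F^* omega = (54*u^3 + 6*u) du + (-108*u^2*v - 36*u^2 - 6*v - 2) dv

Using F^*(f dg) = (f ∘ F) d(g ∘ F), substitute each coordinate x_i by F_i(u, v) in f_i, and replace dx_i by d F_i = (∂F_i/∂u) du + (∂F_i/∂v) dv.
  For the x component: f_1(F) = 18*u^2 + 1; d F_1 = (6*u) du + (-6*v - 2) dv
  For the y component: f_2(F) = -9*u^2; d F_2 = (6*u) du + (0) dv
Combining and collecting du, dv coefficients:
  coeff of du: 54*u^3 + 6*u
  coeff of dv: -108*u^2*v - 36*u^2 - 6*v - 2
F^* omega = (54*u^3 + 6*u) du + (-108*u^2*v - 36*u^2 - 6*v - 2) dv.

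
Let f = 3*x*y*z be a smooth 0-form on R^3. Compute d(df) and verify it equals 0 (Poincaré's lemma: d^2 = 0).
d(df) = 0

Step 1: df = sum_i (∂f/∂x_i) dx_i = (3*y*z) dx + (3*x*z) dy + (3*x*y) dz.
Step 2: Apply d again. Using the 1-form formula, the coefficient of dx ∧ dy in d(df) is ∂^2 f/∂x ∂y - ∂^2 f/∂y ∂x = (3*z) - (3*z) = 0 (equality of mixed partials for smooth f).
Similarly for dx ∧ dz and dy ∧ dz — all coefficients vanish. So d(df) = 0.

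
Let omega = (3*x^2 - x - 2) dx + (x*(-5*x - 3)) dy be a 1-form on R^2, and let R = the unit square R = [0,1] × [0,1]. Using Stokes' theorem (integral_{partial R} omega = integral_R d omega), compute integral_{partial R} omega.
integral_(partial R) omega = -8

Stokes: integral_partial_R omega = integral_R d omega with d omega = (∂Q/∂x - ∂P/∂y) dx ∧ dy.
  ∂Q/∂x = -10*x - 3
  ∂P/∂y = 0
  integrand = ∂Q/∂x - ∂P/∂y = -10*x - 3.
Integrating over R: integral_0^1 integral_0^1 (-10*x - 3) dx dy = -8.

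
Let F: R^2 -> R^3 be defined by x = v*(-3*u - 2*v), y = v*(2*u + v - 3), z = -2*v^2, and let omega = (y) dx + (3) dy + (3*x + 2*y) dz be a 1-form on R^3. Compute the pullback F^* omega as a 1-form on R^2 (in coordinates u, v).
F^* omega = (3*v*(-2*u*v - v^2 + 3*v + 2)) du + (-6*u^2*v + 9*u*v^2 + 9*u*v + 6*u + 12*v^3 + 36*v^2 + 6*v - 9) dv

Using F^*(f dg) = (f ∘ F) d(g ∘ F), substitute each coordinate x_i by F_i(u, v) in f_i, and replace dx_i by d F_i = (∂F_i/∂u) du + (∂F_i/∂v) dv.
  For the x component: f_1(F) = v*(2*u + v - 3); d F_1 = (-3*v) du + (-3*u - 4*v) dv
  For the y component: f_2(F) = 3; d F_2 = (2*v) du + (2*u + 2*v - 3) dv
  For the z component: f_3(F) = v*(-5*u - 4*v - 6); d F_3 = (0) du + (-4*v) dv
Combining and collecting du, dv coefficients:
  coeff of du: 3*v*(-2*u*v - v^2 + 3*v + 2)
  coeff of dv: -6*u^2*v + 9*u*v^2 + 9*u*v + 6*u + 12*v^3 + 36*v^2 + 6*v - 9
F^* omega = (3*v*(-2*u*v - v^2 + 3*v + 2)) du + (-6*u^2*v + 9*u*v^2 + 9*u*v + 6*u + 12*v^3 + 36*v^2 + 6*v - 9) dv.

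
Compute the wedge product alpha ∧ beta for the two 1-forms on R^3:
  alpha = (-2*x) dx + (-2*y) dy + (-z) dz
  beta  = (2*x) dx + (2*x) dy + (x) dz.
alpha ∧ beta = (4*x*(-x + y)) dx ∧ dy + (2*x*(-x + z)) dx ∧ dz + (2*x*(-y + z)) dy ∧ dz

Distribute the wedge, using dx_i ∧ dx_j = -dx_j ∧ dx_i and dx_i ∧ dx_i = 0. For each pair (i, j) with i < j, the coefficient of dx_i ∧ dx_j in alpha ∧ beta is (alpha_i * beta_j - alpha_j * beta_i). Collecting: alpha ∧ beta = (4*x*(-x + y)) dx ∧ dy + (2*x*(-x + z)) dx ∧ dz + (2*x*(-y + z)) dy ∧ dz.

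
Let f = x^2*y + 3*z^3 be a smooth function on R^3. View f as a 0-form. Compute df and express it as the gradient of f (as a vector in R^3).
df = (2*x*y) dx + (x^2) dy + (9*z^2) dz; grad f = (2*x*y, x^2, 9*z^2)

For a 0-form f, d f = (∂f/∂x) dx + (∂f/∂y) dy + (∂f/∂z) dz. The components of the vector representation are exactly the entries of grad f in Cartesian coordinates:
  ∂f/∂x = 2*x*y
  ∂f/∂y = x^2
  ∂f/∂z = 9*z^2.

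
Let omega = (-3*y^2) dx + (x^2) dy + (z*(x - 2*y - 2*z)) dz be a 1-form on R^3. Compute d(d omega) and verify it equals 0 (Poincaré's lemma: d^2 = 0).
d(d omega) = 0

Step 1: d omega = sum_{i<j} (∂f_j/∂x_i - ∂f_i/∂x_j) dx_i ∧ dx_j:
  coeff of dx ∧ dy: 2*x + 6*y
  coeff of dx ∧ dz: z
  coeff of dy ∧ dz: -2*z
Step 2: Apply d again to each 2-form coefficient. The only possible 3-form in R^3 is dx ∧ dy ∧ dz, with coefficient
  ∂(coeff of dy∧dz)/∂x - ∂(coeff of dx∧dz)/∂y + ∂(coeff of dx∧dy)/∂z
  = ∂/∂x (-2*z) - ∂/∂y (z) + ∂/∂z (2*x + 6*y).
Each of these terms simplifies to sums of mixed partials that cancel in pairs. The result is 0 (by equality of mixed partials for smooth functions — Schwarz / Clairaut).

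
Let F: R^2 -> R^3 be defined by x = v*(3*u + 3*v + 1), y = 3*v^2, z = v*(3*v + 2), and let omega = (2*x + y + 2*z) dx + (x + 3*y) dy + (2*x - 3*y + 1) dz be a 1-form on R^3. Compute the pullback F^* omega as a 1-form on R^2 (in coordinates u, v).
F^* omega = (v^2*(18*u + 45*v + 18)) du + (18*u^2*v + 135*u*v^2 + 36*u*v + 144*v^3 + 63*v^2 + 16*v + 2) dv

Using F^*(f dg) = (f ∘ F) d(g ∘ F), substitute each coordinate x_i by F_i(u, v) in f_i, and replace dx_i by d F_i = (∂F_i/∂u) du + (∂F_i/∂v) dv.
  For the x component: f_1(F) = 3*v*(2*u + 5*v + 2); d F_1 = (3*v) du + (3*u + 6*v + 1) dv
  For the y component: f_2(F) = v*(3*u + 12*v + 1); d F_2 = (0) du + (6*v) dv
  For the z component: f_3(F) = 6*u*v - 3*v^2 + 2*v + 1; d F_3 = (0) du + (6*v + 2) dv
Combining and collecting du, dv coefficients:
  coeff of du: v^2*(18*u + 45*v + 18)
  coeff of dv: 18*u^2*v + 135*u*v^2 + 36*u*v + 144*v^3 + 63*v^2 + 16*v + 2
F^* omega = (v^2*(18*u + 45*v + 18)) du + (18*u^2*v + 135*u*v^2 + 36*u*v + 144*v^3 + 63*v^2 + 16*v + 2) dv.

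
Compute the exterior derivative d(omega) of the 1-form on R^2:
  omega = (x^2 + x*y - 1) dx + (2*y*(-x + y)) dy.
d(omega) = (-x - 2*y) dx ∧ dy

For a 1-form omega = sum_i f_i dx_i, the exterior derivative is
  d(omega) = sum_{i < j} (∂f_j/∂x_i - ∂f_i/∂x_j) dx_i ∧ dx_j.
  coefficient of dx ∧ dy: ∂f_2/∂x - ∂f_1/∂y = ∂(2*y*(-x + y))/∂x - ∂(x^2 + x*y - 1)/∂y = -x - 2*y
Assembling: d(omega) = (-x - 2*y) dx ∧ dy.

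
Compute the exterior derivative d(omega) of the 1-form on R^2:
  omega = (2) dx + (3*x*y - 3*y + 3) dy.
d(omega) = (3*y) dx ∧ dy

For a 1-form omega = sum_i f_i dx_i, the exterior derivative is
  d(omega) = sum_{i < j} (∂f_j/∂x_i - ∂f_i/∂x_j) dx_i ∧ dx_j.
  coefficient of dx ∧ dy: ∂f_2/∂x - ∂f_1/∂y = ∂(3*x*y - 3*y + 3)/∂x - ∂(2)/∂y = 3*y
Assembling: d(omega) = (3*y) dx ∧ dy.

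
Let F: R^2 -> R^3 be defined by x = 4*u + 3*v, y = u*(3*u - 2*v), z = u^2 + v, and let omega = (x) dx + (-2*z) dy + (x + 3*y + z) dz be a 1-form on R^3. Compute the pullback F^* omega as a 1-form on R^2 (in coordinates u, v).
F^* omega = (8*u^3 - 8*u^2*v + 8*u^2 - 4*u*v + 16*u + 4*v^2 + 12*v) du + (4*u^3 + 10*u^2 - 2*u*v + 16*u + 13*v) dv

Using F^*(f dg) = (f ∘ F) d(g ∘ F), substitute each coordinate x_i by F_i(u, v) in f_i, and replace dx_i by d F_i = (∂F_i/∂u) du + (∂F_i/∂v) dv.
  For the x component: f_1(F) = 4*u + 3*v; d F_1 = (4) du + (3) dv
  For the y component: f_2(F) = -2*u^2 - 2*v; d F_2 = (6*u - 2*v) du + (-2*u) dv
  For the z component: f_3(F) = 10*u^2 - 6*u*v + 4*u + 4*v; d F_3 = (2*u) du + (1) dv
Combining and collecting du, dv coefficients:
  coeff of du: 8*u^3 - 8*u^2*v + 8*u^2 - 4*u*v + 16*u + 4*v^2 + 12*v
  coeff of dv: 4*u^3 + 10*u^2 - 2*u*v + 16*u + 13*v
F^* omega = (8*u^3 - 8*u^2*v + 8*u^2 - 4*u*v + 16*u + 4*v^2 + 12*v) du + (4*u^3 + 10*u^2 - 2*u*v + 16*u + 13*v) dv.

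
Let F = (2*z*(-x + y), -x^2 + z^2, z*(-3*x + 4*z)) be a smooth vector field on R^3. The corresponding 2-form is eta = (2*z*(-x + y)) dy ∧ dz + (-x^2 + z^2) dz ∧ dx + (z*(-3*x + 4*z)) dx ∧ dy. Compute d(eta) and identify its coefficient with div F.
d(eta) = (-3*x + 6*z) dx ∧ dy ∧ dz; div F = -3*x + 6*z

For a 2-form in R^3 of the form above, applying d gives a 3-form with coefficient ∂P/∂x + ∂Q/∂y + ∂R/∂z:
  ∂P/∂x = -2*z
  ∂Q/∂y = 0
  ∂R/∂z = -3*x + 8*z
Sum = -3*x + 6*z, which is exactly div F.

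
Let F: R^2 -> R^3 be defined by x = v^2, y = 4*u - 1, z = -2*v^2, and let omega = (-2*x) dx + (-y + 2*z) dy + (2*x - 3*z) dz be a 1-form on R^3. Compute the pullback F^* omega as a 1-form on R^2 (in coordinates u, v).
F^* omega = (-16*u - 16*v^2 + 4) du + (-36*v^3) dv

Using F^*(f dg) = (f ∘ F) d(g ∘ F), substitute each coordinate x_i by F_i(u, v) in f_i, and replace dx_i by d F_i = (∂F_i/∂u) du + (∂F_i/∂v) dv.
  For the x component: f_1(F) = -2*v^2; d F_1 = (0) du + (2*v) dv
  For the y component: f_2(F) = -4*u - 4*v^2 + 1; d F_2 = (4) du + (0) dv
  For the z component: f_3(F) = 8*v^2; d F_3 = (0) du + (-4*v) dv
Combining and collecting du, dv coefficients:
  coeff of du: -16*u - 16*v^2 + 4
  coeff of dv: -36*v^3
F^* omega = (-16*u - 16*v^2 + 4) du + (-36*v^3) dv.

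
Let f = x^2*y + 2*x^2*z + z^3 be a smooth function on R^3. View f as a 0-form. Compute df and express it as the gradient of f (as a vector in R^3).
df = (2*x*(y + 2*z)) dx + (x^2) dy + (2*x^2 + 3*z^2) dz; grad f = (2*x*(y + 2*z), x^2, 2*x^2 + 3*z^2)

For a 0-form f, d f = (∂f/∂x) dx + (∂f/∂y) dy + (∂f/∂z) dz. The components of the vector representation are exactly the entries of grad f in Cartesian coordinates:
  ∂f/∂x = 2*x*(y + 2*z)
  ∂f/∂y = x^2
  ∂f/∂z = 2*x^2 + 3*z^2.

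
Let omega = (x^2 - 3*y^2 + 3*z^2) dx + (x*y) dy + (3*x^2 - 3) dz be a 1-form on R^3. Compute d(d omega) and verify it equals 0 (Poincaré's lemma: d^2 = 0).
d(d omega) = 0

Step 1: d omega = sum_{i<j} (∂f_j/∂x_i - ∂f_i/∂x_j) dx_i ∧ dx_j:
  coeff of dx ∧ dy: 7*y
  coeff of dx ∧ dz: 6*x - 6*z
  coeff of dy ∧ dz: 0
Step 2: Apply d again to each 2-form coefficient. The only possible 3-form in R^3 is dx ∧ dy ∧ dz, with coefficient
  ∂(coeff of dy∧dz)/∂x - ∂(coeff of dx∧dz)/∂y + ∂(coeff of dx∧dy)/∂z
  = ∂/∂x (0) - ∂/∂y (6*x - 6*z) + ∂/∂z (7*y).
Each of these terms simplifies to sums of mixed partials that cancel in pairs. The result is 0 (by equality of mixed partials for smooth functions — Schwarz / Clairaut).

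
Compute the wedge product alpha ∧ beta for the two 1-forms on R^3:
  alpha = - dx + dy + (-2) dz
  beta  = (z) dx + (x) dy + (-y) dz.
alpha ∧ beta = (-x - z) dx ∧ dy + (y + 2*z) dx ∧ dz + (2*x - y) dy ∧ dz

Distribute the wedge, using dx_i ∧ dx_j = -dx_j ∧ dx_i and dx_i ∧ dx_i = 0. For each pair (i, j) with i < j, the coefficient of dx_i ∧ dx_j in alpha ∧ beta is (alpha_i * beta_j - alpha_j * beta_i). Collecting: alpha ∧ beta = (-x - z) dx ∧ dy + (y + 2*z) dx ∧ dz + (2*x - y) dy ∧ dz.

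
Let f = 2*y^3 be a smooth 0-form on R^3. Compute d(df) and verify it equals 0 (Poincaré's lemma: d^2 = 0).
d(df) = 0

Step 1: df = sum_i (∂f/∂x_i) dx_i = (0) dx + (6*y^2) dy + (0) dz.
Step 2: Apply d again. Using the 1-form formula, the coefficient of dx ∧ dy in d(df) is ∂^2 f/∂x ∂y - ∂^2 f/∂y ∂x = (0) - (0) = 0 (equality of mixed partials for smooth f).
Similarly for dx ∧ dz and dy ∧ dz — all coefficients vanish. So d(df) = 0.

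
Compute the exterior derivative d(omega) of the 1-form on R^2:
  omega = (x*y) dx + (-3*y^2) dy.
d(omega) = (-x) dx ∧ dy

For a 1-form omega = sum_i f_i dx_i, the exterior derivative is
  d(omega) = sum_{i < j} (∂f_j/∂x_i - ∂f_i/∂x_j) dx_i ∧ dx_j.
  coefficient of dx ∧ dy: ∂f_2/∂x - ∂f_1/∂y = ∂(-3*y^2)/∂x - ∂(x*y)/∂y = -x
Assembling: d(omega) = (-x) dx ∧ dy.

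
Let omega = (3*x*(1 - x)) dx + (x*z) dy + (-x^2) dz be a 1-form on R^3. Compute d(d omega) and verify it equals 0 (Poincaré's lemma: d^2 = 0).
d(d omega) = 0

Step 1: d omega = sum_{i<j} (∂f_j/∂x_i - ∂f_i/∂x_j) dx_i ∧ dx_j:
  coeff of dx ∧ dy: z
  coeff of dx ∧ dz: -2*x
  coeff of dy ∧ dz: -x
Step 2: Apply d again to each 2-form coefficient. The only possible 3-form in R^3 is dx ∧ dy ∧ dz, with coefficient
  ∂(coeff of dy∧dz)/∂x - ∂(coeff of dx∧dz)/∂y + ∂(coeff of dx∧dy)/∂z
  = ∂/∂x (-x) - ∂/∂y (-2*x) + ∂/∂z (z).
Each of these terms simplifies to sums of mixed partials that cancel in pairs. The result is 0 (by equality of mixed partials for smooth functions — Schwarz / Clairaut).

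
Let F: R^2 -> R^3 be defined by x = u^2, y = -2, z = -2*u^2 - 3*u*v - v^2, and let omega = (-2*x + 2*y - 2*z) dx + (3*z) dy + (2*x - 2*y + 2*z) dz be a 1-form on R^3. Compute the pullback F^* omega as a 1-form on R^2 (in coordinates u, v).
F^* omega = (12*u^3 + 42*u^2*v + 30*u*v^2 - 24*u + 6*v^3 - 12*v) du + (6*u^3 + 22*u^2*v + 18*u*v^2 - 12*u + 4*v^3 - 8*v) dv

Using F^*(f dg) = (f ∘ F) d(g ∘ F), substitute each coordinate x_i by F_i(u, v) in f_i, and replace dx_i by d F_i = (∂F_i/∂u) du + (∂F_i/∂v) dv.
  For the x component: f_1(F) = 2*u^2 + 6*u*v + 2*v^2 - 4; d F_1 = (2*u) du + (0) dv
  For the y component: f_2(F) = -6*u^2 - 9*u*v - 3*v^2; d F_2 = (0) du + (0) dv
  For the z component: f_3(F) = -2*u^2 - 6*u*v - 2*v^2 + 4; d F_3 = (-4*u - 3*v) du + (-3*u - 2*v) dv
Combining and collecting du, dv coefficients:
  coeff of du: 12*u^3 + 42*u^2*v + 30*u*v^2 - 24*u + 6*v^3 - 12*v
  coeff of dv: 6*u^3 + 22*u^2*v + 18*u*v^2 - 12*u + 4*v^3 - 8*v
F^* omega = (12*u^3 + 42*u^2*v + 30*u*v^2 - 24*u + 6*v^3 - 12*v) du + (6*u^3 + 22*u^2*v + 18*u*v^2 - 12*u + 4*v^3 - 8*v) dv.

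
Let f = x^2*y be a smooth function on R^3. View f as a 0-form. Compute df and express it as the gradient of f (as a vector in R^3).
df = (2*x*y) dx + (x^2) dy + (0) dz; grad f = (2*x*y, x^2, 0)

For a 0-form f, d f = (∂f/∂x) dx + (∂f/∂y) dy + (∂f/∂z) dz. The components of the vector representation are exactly the entries of grad f in Cartesian coordinates:
  ∂f/∂x = 2*x*y
  ∂f/∂y = x^2
  ∂f/∂z = 0.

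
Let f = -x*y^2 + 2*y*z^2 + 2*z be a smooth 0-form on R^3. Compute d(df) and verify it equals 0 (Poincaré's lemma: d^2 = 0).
d(df) = 0

Step 1: df = sum_i (∂f/∂x_i) dx_i = (-y^2) dx + (-2*x*y + 2*z^2) dy + (4*y*z + 2) dz.
Step 2: Apply d again. Using the 1-form formula, the coefficient of dx ∧ dy in d(df) is ∂^2 f/∂x ∂y - ∂^2 f/∂y ∂x = (-2*y) - (-2*y) = 0 (equality of mixed partials for smooth f).
Similarly for dx ∧ dz and dy ∧ dz — all coefficients vanish. So d(df) = 0.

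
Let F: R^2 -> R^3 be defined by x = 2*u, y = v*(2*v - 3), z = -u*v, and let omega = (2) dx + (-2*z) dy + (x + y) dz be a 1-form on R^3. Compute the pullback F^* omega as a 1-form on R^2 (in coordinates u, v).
F^* omega = (-2*u*v - 2*v^3 + 3*v^2 + 4) du + (u*(-2*u + 6*v^2 - 3*v)) dv

Using F^*(f dg) = (f ∘ F) d(g ∘ F), substitute each coordinate x_i by F_i(u, v) in f_i, and replace dx_i by d F_i = (∂F_i/∂u) du + (∂F_i/∂v) dv.
  For the x component: f_1(F) = 2; d F_1 = (2) du + (0) dv
  For the y component: f_2(F) = 2*u*v; d F_2 = (0) du + (4*v - 3) dv
  For the z component: f_3(F) = 2*u + 2*v^2 - 3*v; d F_3 = (-v) du + (-u) dv
Combining and collecting du, dv coefficients:
  coeff of du: -2*u*v - 2*v^3 + 3*v^2 + 4
  coeff of dv: u*(-2*u + 6*v^2 - 3*v)
F^* omega = (-2*u*v - 2*v^3 + 3*v^2 + 4) du + (u*(-2*u + 6*v^2 - 3*v)) dv.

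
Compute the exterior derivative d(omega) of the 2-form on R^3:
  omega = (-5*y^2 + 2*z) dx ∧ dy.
d(omega) = (2) dx ∧ dy ∧ dz

For a 2-form omega = sum_{i<j} g_{ij} dx_i ∧ dx_j, the exterior derivative is
  d(omega) = sum_{i<j} d(g_{ij}) ∧ dx_i ∧ dx_j = sum_{i<j, k} (∂g_{ij}/∂x_k) dx_k ∧ dx_i ∧ dx_j.
Expand each term, using dx_k ∧ dx_i ∧ dx_j = sgn(permutation) dx_{(a)} ∧ dx_{(b)} ∧ dx_{(c)} with (a < b < c) sorted:
  d(-5*y^2 + 2*z) includes (∂/∂z)(-5*y^2 + 2*z) dz = (2) dz, which multiplied by dx ∧ dy gives (2) dx ∧ dy ∧ dz
Collecting like 3-forms: d(omega) = (2) dx ∧ dy ∧ dz.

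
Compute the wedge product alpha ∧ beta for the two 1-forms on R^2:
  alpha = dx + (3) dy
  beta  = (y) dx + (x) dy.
alpha ∧ beta = (x - 3*y) dx ∧ dy

Distribute the wedge, using dx_i ∧ dx_j = -dx_j ∧ dx_i and dx_i ∧ dx_i = 0. For each pair (i, j) with i < j, the coefficient of dx_i ∧ dx_j in alpha ∧ beta is (alpha_i * beta_j - alpha_j * beta_i). Collecting: alpha ∧ beta = (x - 3*y) dx ∧ dy.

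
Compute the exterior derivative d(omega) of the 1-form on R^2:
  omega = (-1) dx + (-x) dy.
d(omega) = (-1) dx ∧ dy

For a 1-form omega = sum_i f_i dx_i, the exterior derivative is
  d(omega) = sum_{i < j} (∂f_j/∂x_i - ∂f_i/∂x_j) dx_i ∧ dx_j.
  coefficient of dx ∧ dy: ∂f_2/∂x - ∂f_1/∂y = ∂(-x)/∂x - ∂(-1)/∂y = -1
Assembling: d(omega) = (-1) dx ∧ dy.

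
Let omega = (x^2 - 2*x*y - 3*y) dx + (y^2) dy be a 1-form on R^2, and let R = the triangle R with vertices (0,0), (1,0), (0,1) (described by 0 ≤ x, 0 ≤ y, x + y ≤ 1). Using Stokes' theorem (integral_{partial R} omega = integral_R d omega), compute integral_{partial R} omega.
integral_(partial R) omega = 11/6

Stokes: integral_partial_R omega = integral_R d omega with d omega = (∂Q/∂x - ∂P/∂y) dx ∧ dy.
  ∂Q/∂x = 0
  ∂P/∂y = -2*x - 3
  integrand = ∂Q/∂x - ∂P/∂y = 2*x + 3.
Integrating over R: integral_0^1 integral_0^{1-x} (2*x + 3) dy dx = 11/6.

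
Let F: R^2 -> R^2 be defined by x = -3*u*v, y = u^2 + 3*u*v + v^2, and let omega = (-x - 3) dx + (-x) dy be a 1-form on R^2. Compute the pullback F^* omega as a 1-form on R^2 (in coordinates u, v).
F^* omega = (3*v*(2*u^2 + 3)) du + (3*u*(2*v^2 + 3)) dv

Using F^*(f dg) = (f ∘ F) d(g ∘ F), substitute each coordinate x_i by F_i(u, v) in f_i, and replace dx_i by d F_i = (∂F_i/∂u) du + (∂F_i/∂v) dv.
  For the x component: f_1(F) = 3*u*v - 3; d F_1 = (-3*v) du + (-3*u) dv
  For the y component: f_2(F) = 3*u*v; d F_2 = (2*u + 3*v) du + (3*u + 2*v) dv
Combining and collecting du, dv coefficients:
  coeff of du: 3*v*(2*u^2 + 3)
  coeff of dv: 3*u*(2*v^2 + 3)
F^* omega = (3*v*(2*u^2 + 3)) du + (3*u*(2*v^2 + 3)) dv.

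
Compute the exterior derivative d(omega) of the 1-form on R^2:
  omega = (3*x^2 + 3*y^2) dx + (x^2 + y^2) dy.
d(omega) = (2*x - 6*y) dx ∧ dy

For a 1-form omega = sum_i f_i dx_i, the exterior derivative is
  d(omega) = sum_{i < j} (∂f_j/∂x_i - ∂f_i/∂x_j) dx_i ∧ dx_j.
  coefficient of dx ∧ dy: ∂f_2/∂x - ∂f_1/∂y = ∂(x^2 + y^2)/∂x - ∂(3*x^2 + 3*y^2)/∂y = 2*x - 6*y
Assembling: d(omega) = (2*x - 6*y) dx ∧ dy.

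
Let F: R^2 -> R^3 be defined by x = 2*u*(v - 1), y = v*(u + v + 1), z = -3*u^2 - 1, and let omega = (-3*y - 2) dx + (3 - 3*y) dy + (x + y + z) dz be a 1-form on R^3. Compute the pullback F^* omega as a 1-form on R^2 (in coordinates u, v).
F^* omega = (18*u^3 - 18*u^2*v + 12*u^2 - 15*u*v^2 + 6*u - 9*v^3 - 3*v^2 + 5*v + 4) du + (-9*u^2*v - 15*u*v^2 - 12*u*v - u - 6*v^3 - 9*v^2 + 3*v + 3) dv

Using F^*(f dg) = (f ∘ F) d(g ∘ F), substitute each coordinate x_i by F_i(u, v) in f_i, and replace dx_i by d F_i = (∂F_i/∂u) du + (∂F_i/∂v) dv.
  For the x component: f_1(F) = -3*u*v - 3*v^2 - 3*v - 2; d F_1 = (2*v - 2) du + (2*u) dv
  For the y component: f_2(F) = -3*u*v - 3*v^2 - 3*v + 3; d F_2 = (v) du + (u + 2*v + 1) dv
  For the z component: f_3(F) = -3*u^2 + 3*u*v - 2*u + v^2 + v - 1; d F_3 = (-6*u) du + (0) dv
Combining and collecting du, dv coefficients:
  coeff of du: 18*u^3 - 18*u^2*v + 12*u^2 - 15*u*v^2 + 6*u - 9*v^3 - 3*v^2 + 5*v + 4
  coeff of dv: -9*u^2*v - 15*u*v^2 - 12*u*v - u - 6*v^3 - 9*v^2 + 3*v + 3
F^* omega = (18*u^3 - 18*u^2*v + 12*u^2 - 15*u*v^2 + 6*u - 9*v^3 - 3*v^2 + 5*v + 4) du + (-9*u^2*v - 15*u*v^2 - 12*u*v - u - 6*v^3 - 9*v^2 + 3*v + 3) dv.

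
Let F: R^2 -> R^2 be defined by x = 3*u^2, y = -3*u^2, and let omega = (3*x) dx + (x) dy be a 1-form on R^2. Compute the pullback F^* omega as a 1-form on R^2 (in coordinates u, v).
F^* omega = (36*u^3) du

Using F^*(f dg) = (f ∘ F) d(g ∘ F), substitute each coordinate x_i by F_i(u, v) in f_i, and replace dx_i by d F_i = (∂F_i/∂u) du + (∂F_i/∂v) dv.
  For the x component: f_1(F) = 9*u^2; d F_1 = (6*u) du + (0) dv
  For the y component: f_2(F) = 3*u^2; d F_2 = (-6*u) du + (0) dv
Combining and collecting du, dv coefficients:
  coeff of du: 36*u^3
  coeff of dv: 0
F^* omega = (36*u^3) du.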